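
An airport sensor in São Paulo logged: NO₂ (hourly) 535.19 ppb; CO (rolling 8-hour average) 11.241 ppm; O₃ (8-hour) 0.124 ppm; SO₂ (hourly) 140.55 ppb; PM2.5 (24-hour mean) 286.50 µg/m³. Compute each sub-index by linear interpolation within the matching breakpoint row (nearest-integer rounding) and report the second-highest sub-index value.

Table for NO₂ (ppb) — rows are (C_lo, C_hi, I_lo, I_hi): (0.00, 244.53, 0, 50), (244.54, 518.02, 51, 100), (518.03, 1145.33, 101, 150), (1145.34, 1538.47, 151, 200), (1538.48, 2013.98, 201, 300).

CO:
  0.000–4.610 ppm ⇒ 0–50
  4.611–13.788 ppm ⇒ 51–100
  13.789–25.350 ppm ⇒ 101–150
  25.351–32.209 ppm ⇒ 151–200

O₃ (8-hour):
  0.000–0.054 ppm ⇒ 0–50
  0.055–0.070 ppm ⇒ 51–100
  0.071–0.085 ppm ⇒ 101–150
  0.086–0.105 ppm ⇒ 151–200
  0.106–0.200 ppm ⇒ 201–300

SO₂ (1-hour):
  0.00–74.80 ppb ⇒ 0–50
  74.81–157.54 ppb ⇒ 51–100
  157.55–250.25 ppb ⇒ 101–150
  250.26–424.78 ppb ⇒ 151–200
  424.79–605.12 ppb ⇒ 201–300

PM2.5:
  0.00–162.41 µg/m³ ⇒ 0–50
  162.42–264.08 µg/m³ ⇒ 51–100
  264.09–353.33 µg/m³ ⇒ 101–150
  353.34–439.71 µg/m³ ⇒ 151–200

NO₂: 535.19 lies in 518.03–1145.33, so I_lo=101, I_hi=150, C_lo=518.03, C_hi=1145.33.
(150−101)/(1145.33−518.03) × (535.19−518.03) + 101 = 49/627.30 × 17.16 + 101 ≈ 102.34 → 102.
CO: 11.241 ∈ [4.611, 13.788] ↔ index [51, 100].
51 + (11.241−4.611)·(100−51)/(13.788−4.611) = 51 + 6.630·49/9.177 ≈ 86.40, so AQI = 86.
O₃: 0.124 lies in 0.106–0.200, so I_lo=201, I_hi=300, C_lo=0.106, C_hi=0.200.
(300−201)/(0.200−0.106) × (0.124−0.106) + 201 = 99/0.094 × 0.018 + 201 ≈ 219.96 → 220.
SO₂: 140.55 ∈ [74.81, 157.54] ↔ index [51, 100].
51 + (140.55−74.81)·(100−51)/(157.54−74.81) = 51 + 65.74·49/82.73 ≈ 89.94, so AQI = 90.
PM2.5: 286.50 ∈ [264.09, 353.33] ↔ index [101, 150].
101 + (286.50−264.09)·(150−101)/(353.33−264.09) = 101 + 22.41·49/89.24 ≈ 113.30, so AQI = 113.
Sub-indices: NO₂→102, CO→86, O₃→220, SO₂→90, PM2.5→113. Ranked high→low: 220, 113, 102, 90, 86. Second-highest sub-index = 113.

113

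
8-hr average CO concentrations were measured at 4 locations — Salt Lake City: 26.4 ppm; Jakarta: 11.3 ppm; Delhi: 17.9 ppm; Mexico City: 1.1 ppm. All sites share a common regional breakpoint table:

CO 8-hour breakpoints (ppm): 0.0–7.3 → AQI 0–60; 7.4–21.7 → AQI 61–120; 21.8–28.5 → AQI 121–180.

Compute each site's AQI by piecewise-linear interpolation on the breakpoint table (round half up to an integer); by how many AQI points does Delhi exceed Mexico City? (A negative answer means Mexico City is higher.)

Salt Lake City 26.4: bracket 21.8–28.5 → index 121–180; slope 59/6.7, offset 4.6.
AQI = 121 + 59/6.7·4.6 ≈ 161.51 ⇒ 162.
Jakarta: 11.3 ∈ [7.4, 21.7] ↔ index [61, 120].
61 + (11.3−7.4)·(120−61)/(21.7−7.4) = 61 + 3.9·59/14.3 ≈ 77.09, so AQI = 77.
Delhi: 17.9 ∈ [7.4, 21.7] ↔ index [61, 120].
61 + (17.9−7.4)·(120−61)/(21.7−7.4) = 61 + 10.5·59/14.3 ≈ 104.32, so AQI = 104.
Mexico City: row 0.0–7.3 (AQI 0–60). (60−0)·(1.1−0.0)/(7.3−0.0) + 0 = 60·1.1/7.3 + 0 ≈ 9.04 → 9.
AQIs: Salt Lake City=162, Jakarta=77, Delhi=104, Mexico City=9. Delhi (104) − Mexico City (9) = 95.

95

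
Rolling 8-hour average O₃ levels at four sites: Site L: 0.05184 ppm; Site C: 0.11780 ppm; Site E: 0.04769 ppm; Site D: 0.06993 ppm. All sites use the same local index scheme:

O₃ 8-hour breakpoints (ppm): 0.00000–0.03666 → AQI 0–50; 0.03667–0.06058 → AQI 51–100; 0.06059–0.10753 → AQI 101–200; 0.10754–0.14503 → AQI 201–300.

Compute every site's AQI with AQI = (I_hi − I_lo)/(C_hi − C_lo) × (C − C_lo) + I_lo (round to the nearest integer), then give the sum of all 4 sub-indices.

Site L: 0.05184 lies in 0.03667–0.06058, so I_lo=51, I_hi=100, C_lo=0.03667, C_hi=0.06058.
(100−51)/(0.06058−0.03667) × (0.05184−0.03667) + 51 = 49/0.02391 × 0.01517 + 51 ≈ 82.09 → 82.
Site C: 0.11780 lies in 0.10754–0.14503, so I_lo=201, I_hi=300, C_lo=0.10754, C_hi=0.14503.
(300−201)/(0.14503−0.10754) × (0.11780−0.10754) + 201 = 99/0.03749 × 0.01026 + 201 ≈ 228.09 → 228.
Site E: 0.04769 lies in 0.03667–0.06058, so I_lo=51, I_hi=100, C_lo=0.03667, C_hi=0.06058.
(100−51)/(0.06058−0.03667) × (0.04769−0.03667) + 51 = 49/0.02391 × 0.01102 + 51 ≈ 73.58 → 74.
Site D: 0.06993 lies in 0.06059–0.10753, so I_lo=101, I_hi=200, C_lo=0.06059, C_hi=0.10753.
(200−101)/(0.10753−0.06059) × (0.06993−0.06059) + 101 = 99/0.04694 × 0.00934 + 101 ≈ 120.70 → 121.
AQIs: Site L=82, Site C=228, Site E=74, Site D=121. Sum = 82 + 228 + 74 + 121 = 505.

505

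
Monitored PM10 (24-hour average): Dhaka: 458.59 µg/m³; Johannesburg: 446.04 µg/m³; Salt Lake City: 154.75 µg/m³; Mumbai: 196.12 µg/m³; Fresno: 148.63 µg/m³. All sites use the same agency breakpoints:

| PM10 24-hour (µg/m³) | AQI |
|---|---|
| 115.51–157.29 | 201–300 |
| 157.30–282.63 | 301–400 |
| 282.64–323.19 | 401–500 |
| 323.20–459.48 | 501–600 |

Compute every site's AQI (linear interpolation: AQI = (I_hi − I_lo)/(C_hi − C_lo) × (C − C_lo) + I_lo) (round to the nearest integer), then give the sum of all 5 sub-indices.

Dhaka: 458.59 ∈ [323.20, 459.48] ↔ index [501, 600].
501 + (458.59−323.20)·(600−501)/(459.48−323.20) = 501 + 135.39·99/136.28 ≈ 599.35, so AQI = 599.
Johannesburg 446.04: bracket 323.20–459.48 → index 501–600; slope 99/136.28, offset 122.84.
AQI = 501 + 99/136.28·122.84 ≈ 590.24 ⇒ 590.
Salt Lake City: 154.75 ∈ [115.51, 157.29] ↔ index [201, 300].
201 + (154.75−115.51)·(300−201)/(157.29−115.51) = 201 + 39.24·99/41.78 ≈ 293.98, so AQI = 294.
Mumbai 196.12: bracket 157.30–282.63 → index 301–400; slope 99/125.33, offset 38.82.
AQI = 301 + 99/125.33·38.82 ≈ 331.66 ⇒ 332.
Fresno: row 115.51–157.29 (AQI 201–300). (300−201)·(148.63−115.51)/(157.29−115.51) + 201 = 99·33.12/41.78 + 201 ≈ 279.48 → 279.
AQIs: Dhaka=599, Johannesburg=590, Salt Lake City=294, Mumbai=332, Fresno=279. Sum = 599 + 590 + 294 + 332 + 279 = 2094.

2094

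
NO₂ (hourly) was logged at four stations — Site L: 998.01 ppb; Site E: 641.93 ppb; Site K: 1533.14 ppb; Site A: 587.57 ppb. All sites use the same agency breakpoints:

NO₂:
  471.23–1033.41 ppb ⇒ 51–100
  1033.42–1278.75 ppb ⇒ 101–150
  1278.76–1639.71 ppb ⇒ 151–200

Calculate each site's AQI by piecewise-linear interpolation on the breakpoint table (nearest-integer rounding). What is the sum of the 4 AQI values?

410

Site L: 998.01 lies in 471.23–1033.41, so I_lo=51, I_hi=100, C_lo=471.23, C_hi=1033.41.
(100−51)/(1033.41−471.23) × (998.01−471.23) + 51 = 49/562.18 × 526.78 + 51 ≈ 96.91 → 97.
Site E: 641.93 ∈ [471.23, 1033.41] ↔ index [51, 100].
51 + (641.93−471.23)·(100−51)/(1033.41−471.23) = 51 + 170.70·49/562.18 ≈ 65.88, so AQI = 66.
Site K 1533.14: bracket 1278.76–1639.71 → index 151–200; slope 49/360.95, offset 254.38.
AQI = 151 + 49/360.95·254.38 ≈ 185.53 ⇒ 186.
Site A 587.57: bracket 471.23–1033.41 → index 51–100; slope 49/562.18, offset 116.34.
AQI = 51 + 49/562.18·116.34 ≈ 61.14 ⇒ 61.
AQIs: Site L=97, Site E=66, Site K=186, Site A=61. Sum = 97 + 66 + 186 + 61 = 410.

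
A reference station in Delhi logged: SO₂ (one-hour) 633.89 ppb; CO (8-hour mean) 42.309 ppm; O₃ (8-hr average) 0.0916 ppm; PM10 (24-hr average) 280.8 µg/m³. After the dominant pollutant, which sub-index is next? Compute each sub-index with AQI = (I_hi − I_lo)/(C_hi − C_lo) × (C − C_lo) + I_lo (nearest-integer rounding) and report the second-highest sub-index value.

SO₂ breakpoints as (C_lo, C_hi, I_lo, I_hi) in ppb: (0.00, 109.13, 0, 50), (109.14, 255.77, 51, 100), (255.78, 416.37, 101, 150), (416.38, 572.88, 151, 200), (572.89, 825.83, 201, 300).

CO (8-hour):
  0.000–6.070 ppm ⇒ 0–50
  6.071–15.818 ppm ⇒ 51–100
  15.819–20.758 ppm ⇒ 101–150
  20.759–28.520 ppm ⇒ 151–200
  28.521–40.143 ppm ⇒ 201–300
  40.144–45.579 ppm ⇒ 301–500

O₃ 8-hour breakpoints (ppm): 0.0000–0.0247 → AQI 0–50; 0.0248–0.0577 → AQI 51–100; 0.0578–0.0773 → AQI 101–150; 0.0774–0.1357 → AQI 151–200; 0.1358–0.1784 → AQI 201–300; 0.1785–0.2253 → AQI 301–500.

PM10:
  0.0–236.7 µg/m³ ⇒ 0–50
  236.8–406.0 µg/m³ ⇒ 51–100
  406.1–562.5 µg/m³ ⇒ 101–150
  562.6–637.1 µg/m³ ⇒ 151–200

SO₂ 633.89: bracket 572.89–825.83 → index 201–300; slope 99/252.94, offset 61.00.
AQI = 201 + 99/252.94·61.00 ≈ 224.88 ⇒ 225.
CO: row 40.144–45.579 (AQI 301–500). (500−301)·(42.309−40.144)/(45.579−40.144) + 301 = 199·2.165/5.435 + 301 ≈ 380.27 → 380.
O₃: 0.0916 ∈ [0.0774, 0.1357] ↔ index [151, 200].
151 + (0.0916−0.0774)·(200−151)/(0.1357−0.0774) = 151 + 0.0142·49/0.0583 ≈ 162.93, so AQI = 163.
PM10: 280.8 ∈ [236.8, 406.0] ↔ index [51, 100].
51 + (280.8−236.8)·(100−51)/(406.0−236.8) = 51 + 44.0·49/169.2 ≈ 63.74, so AQI = 64.
Sub-indices: SO₂→225, CO→380, O₃→163, PM10→64. Ranked high→low: 380, 225, 163, 64. Second-highest sub-index = 225.

225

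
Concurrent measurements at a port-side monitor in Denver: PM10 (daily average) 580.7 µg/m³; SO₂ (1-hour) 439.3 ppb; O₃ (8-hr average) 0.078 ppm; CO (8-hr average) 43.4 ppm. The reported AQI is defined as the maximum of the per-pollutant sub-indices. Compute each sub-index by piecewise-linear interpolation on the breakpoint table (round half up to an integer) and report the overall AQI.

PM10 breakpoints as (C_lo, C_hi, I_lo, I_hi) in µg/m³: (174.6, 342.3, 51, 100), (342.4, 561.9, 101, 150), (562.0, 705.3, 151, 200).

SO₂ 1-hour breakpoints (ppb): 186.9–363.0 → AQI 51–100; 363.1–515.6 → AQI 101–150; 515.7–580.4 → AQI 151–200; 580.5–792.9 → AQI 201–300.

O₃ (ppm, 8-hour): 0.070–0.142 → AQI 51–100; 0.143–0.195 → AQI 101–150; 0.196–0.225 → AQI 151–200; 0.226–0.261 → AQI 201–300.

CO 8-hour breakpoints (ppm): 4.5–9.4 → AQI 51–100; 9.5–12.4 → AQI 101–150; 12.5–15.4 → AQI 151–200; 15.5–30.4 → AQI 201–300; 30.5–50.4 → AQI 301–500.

430

PM10 580.7: bracket 562.0–705.3 → index 151–200; slope 49/143.3, offset 18.7.
AQI = 151 + 49/143.3·18.7 ≈ 157.39 ⇒ 157.
SO₂: row 363.1–515.6 (AQI 101–150). (150−101)·(439.3−363.1)/(515.6−363.1) + 101 = 49·76.2/152.5 + 101 ≈ 125.48 → 125.
O₃ 0.078: bracket 0.070–0.142 → index 51–100; slope 49/0.072, offset 0.008.
AQI = 51 + 49/0.072·0.008 ≈ 56.44 ⇒ 56.
CO 43.4: bracket 30.5–50.4 → index 301–500; slope 199/19.9, offset 12.9.
AQI = 301 + 199/19.9·12.9 ≈ 430.00 ⇒ 430.
Sub-indices: PM10→157, SO₂→125, O₃→56, CO→430. Overall AQI = max = 430; dominant pollutant is CO.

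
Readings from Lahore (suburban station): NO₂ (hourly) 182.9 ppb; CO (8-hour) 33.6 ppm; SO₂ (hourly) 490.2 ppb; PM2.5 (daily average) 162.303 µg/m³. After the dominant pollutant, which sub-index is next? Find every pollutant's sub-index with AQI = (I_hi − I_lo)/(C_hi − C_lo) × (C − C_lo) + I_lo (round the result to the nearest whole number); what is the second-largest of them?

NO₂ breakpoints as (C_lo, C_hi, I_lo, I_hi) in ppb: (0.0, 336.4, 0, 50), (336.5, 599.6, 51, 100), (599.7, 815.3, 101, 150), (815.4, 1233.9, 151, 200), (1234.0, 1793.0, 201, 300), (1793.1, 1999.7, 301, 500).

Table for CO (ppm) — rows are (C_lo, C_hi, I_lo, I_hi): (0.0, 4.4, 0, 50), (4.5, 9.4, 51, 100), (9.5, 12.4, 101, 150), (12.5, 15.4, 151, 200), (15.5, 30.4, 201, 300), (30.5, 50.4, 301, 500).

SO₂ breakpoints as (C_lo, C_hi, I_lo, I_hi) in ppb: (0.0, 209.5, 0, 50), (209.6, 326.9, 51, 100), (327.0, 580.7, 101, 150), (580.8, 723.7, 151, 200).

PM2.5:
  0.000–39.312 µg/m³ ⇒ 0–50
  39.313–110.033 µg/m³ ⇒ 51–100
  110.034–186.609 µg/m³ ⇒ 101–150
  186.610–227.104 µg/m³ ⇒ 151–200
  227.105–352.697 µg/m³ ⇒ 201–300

NO₂: 182.9 lies in 0.0–336.4, so I_lo=0, I_hi=50, C_lo=0.0, C_hi=336.4.
(50−0)/(336.4−0.0) × (182.9−0.0) + 0 = 50/336.4 × 182.9 + 0 ≈ 27.18 → 27.
CO: row 30.5–50.4 (AQI 301–500). (500−301)·(33.6−30.5)/(50.4−30.5) + 301 = 199·3.1/19.9 + 301 ≈ 332.00 → 332.
SO₂: row 327.0–580.7 (AQI 101–150). (150−101)·(490.2−327.0)/(580.7−327.0) + 101 = 49·163.2/253.7 + 101 ≈ 132.52 → 133.
PM2.5: row 110.034–186.609 (AQI 101–150). (150−101)·(162.303−110.034)/(186.609−110.034) + 101 = 49·52.269/76.575 + 101 ≈ 134.45 → 134.
Sub-indices: NO₂→27, CO→332, SO₂→133, PM2.5→134. Ranked high→low: 332, 134, 133, 27. Second-highest sub-index = 134.

134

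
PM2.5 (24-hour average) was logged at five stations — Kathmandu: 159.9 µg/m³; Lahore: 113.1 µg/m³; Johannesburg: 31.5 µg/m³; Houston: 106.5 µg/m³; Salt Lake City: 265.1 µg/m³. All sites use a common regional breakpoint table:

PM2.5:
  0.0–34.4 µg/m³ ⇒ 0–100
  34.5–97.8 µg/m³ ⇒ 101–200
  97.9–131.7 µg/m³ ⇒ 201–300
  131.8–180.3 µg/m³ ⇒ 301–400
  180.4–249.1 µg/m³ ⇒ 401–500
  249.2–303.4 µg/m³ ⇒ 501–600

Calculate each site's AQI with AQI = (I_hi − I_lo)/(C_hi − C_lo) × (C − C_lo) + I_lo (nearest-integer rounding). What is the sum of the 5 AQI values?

Kathmandu: 159.9 lies in 131.8–180.3, so I_lo=301, I_hi=400, C_lo=131.8, C_hi=180.3.
(400−301)/(180.3−131.8) × (159.9−131.8) + 301 = 99/48.5 × 28.1 + 301 ≈ 358.36 → 358.
Lahore 113.1: bracket 97.9–131.7 → index 201–300; slope 99/33.8, offset 15.2.
AQI = 201 + 99/33.8·15.2 ≈ 245.52 ⇒ 246.
Johannesburg 31.5: bracket 0.0–34.4 → index 0–100; slope 100/34.4, offset 31.5.
AQI = 0 + 100/34.4·31.5 ≈ 91.57 ⇒ 92.
Houston: row 97.9–131.7 (AQI 201–300). (300−201)·(106.5−97.9)/(131.7−97.9) + 201 = 99·8.6/33.8 + 201 ≈ 226.19 → 226.
Salt Lake City: row 249.2–303.4 (AQI 501–600). (600−501)·(265.1−249.2)/(303.4−249.2) + 501 = 99·15.9/54.2 + 501 ≈ 530.04 → 530.
AQIs: Kathmandu=358, Lahore=246, Johannesburg=92, Houston=226, Salt Lake City=530. Sum = 358 + 246 + 92 + 226 + 530 = 1452.

1452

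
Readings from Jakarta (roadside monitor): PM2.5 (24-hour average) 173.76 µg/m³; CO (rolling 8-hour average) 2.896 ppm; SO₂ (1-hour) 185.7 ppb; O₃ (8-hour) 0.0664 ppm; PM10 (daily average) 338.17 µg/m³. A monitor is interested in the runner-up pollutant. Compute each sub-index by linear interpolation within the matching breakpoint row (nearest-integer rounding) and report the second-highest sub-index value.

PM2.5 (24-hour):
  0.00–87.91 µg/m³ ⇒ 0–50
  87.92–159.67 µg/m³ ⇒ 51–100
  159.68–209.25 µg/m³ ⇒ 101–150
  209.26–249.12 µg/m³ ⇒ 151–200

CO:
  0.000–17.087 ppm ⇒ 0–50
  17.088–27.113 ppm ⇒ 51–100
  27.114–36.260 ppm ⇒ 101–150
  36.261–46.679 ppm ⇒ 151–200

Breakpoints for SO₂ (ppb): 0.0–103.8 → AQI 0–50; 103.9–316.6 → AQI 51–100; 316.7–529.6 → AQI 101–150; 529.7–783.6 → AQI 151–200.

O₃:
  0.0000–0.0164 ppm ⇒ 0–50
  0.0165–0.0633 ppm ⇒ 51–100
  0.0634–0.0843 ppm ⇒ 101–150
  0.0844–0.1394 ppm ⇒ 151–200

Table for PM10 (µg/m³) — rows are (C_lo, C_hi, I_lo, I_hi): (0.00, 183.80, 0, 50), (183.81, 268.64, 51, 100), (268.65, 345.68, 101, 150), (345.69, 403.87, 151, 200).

PM2.5: 173.76 lies in 159.68–209.25, so I_lo=101, I_hi=150, C_lo=159.68, C_hi=209.25.
(150−101)/(209.25−159.68) × (173.76−159.68) + 101 = 49/49.57 × 14.08 + 101 ≈ 114.92 → 115.
CO: row 0.000–17.087 (AQI 0–50). (50−0)·(2.896−0.000)/(17.087−0.000) + 0 = 50·2.896/17.087 + 0 ≈ 8.47 → 8.
SO₂: 185.7 lies in 103.9–316.6, so I_lo=51, I_hi=100, C_lo=103.9, C_hi=316.6.
(100−51)/(316.6−103.9) × (185.7−103.9) + 51 = 49/212.7 × 81.8 + 51 ≈ 69.84 → 70.
O₃: row 0.0634–0.0843 (AQI 101–150). (150−101)·(0.0664−0.0634)/(0.0843−0.0634) + 101 = 49·0.0030/0.0209 + 101 ≈ 108.03 → 108.
PM10: 338.17 lies in 268.65–345.68, so I_lo=101, I_hi=150, C_lo=268.65, C_hi=345.68.
(150−101)/(345.68−268.65) × (338.17−268.65) + 101 = 49/77.03 × 69.52 + 101 ≈ 145.22 → 145.
Sub-indices: PM2.5→115, CO→8, SO₂→70, O₃→108, PM10→145. Ranked high→low: 145, 115, 108, 70, 8. Second-highest sub-index = 115.

115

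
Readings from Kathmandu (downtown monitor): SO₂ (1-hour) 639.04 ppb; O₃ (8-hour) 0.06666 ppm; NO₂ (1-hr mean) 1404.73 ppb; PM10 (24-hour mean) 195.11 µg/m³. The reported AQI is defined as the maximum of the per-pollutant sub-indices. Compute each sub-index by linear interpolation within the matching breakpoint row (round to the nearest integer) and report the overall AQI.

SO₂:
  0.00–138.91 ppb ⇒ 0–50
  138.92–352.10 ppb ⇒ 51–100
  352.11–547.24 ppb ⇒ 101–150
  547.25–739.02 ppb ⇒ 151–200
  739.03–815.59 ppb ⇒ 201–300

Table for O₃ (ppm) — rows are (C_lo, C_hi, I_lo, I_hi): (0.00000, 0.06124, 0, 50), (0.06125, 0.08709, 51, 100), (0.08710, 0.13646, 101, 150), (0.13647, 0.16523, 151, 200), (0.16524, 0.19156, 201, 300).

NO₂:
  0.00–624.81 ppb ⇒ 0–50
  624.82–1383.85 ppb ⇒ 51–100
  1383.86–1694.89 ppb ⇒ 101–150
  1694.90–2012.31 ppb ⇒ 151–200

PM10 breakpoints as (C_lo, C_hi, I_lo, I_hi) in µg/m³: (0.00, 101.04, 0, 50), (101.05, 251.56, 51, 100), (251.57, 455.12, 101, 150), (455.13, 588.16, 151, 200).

SO₂ 639.04: bracket 547.25–739.02 → index 151–200; slope 49/191.77, offset 91.79.
AQI = 151 + 49/191.77·91.79 ≈ 174.45 ⇒ 174.
O₃: row 0.06125–0.08709 (AQI 51–100). (100−51)·(0.06666−0.06125)/(0.08709−0.06125) + 51 = 49·0.00541/0.02584 + 51 ≈ 61.26 → 61.
NO₂: row 1383.86–1694.89 (AQI 101–150). (150−101)·(1404.73−1383.86)/(1694.89−1383.86) + 101 = 49·20.87/311.03 + 101 ≈ 104.29 → 104.
PM10: 195.11 lies in 101.05–251.56, so I_lo=51, I_hi=100, C_lo=101.05, C_hi=251.56.
(100−51)/(251.56−101.05) × (195.11−101.05) + 51 = 49/150.51 × 94.06 + 51 ≈ 81.62 → 82.
Sub-indices: SO₂→174, O₃→61, NO₂→104, PM10→82. Overall AQI = max = 174; dominant pollutant is SO₂.

174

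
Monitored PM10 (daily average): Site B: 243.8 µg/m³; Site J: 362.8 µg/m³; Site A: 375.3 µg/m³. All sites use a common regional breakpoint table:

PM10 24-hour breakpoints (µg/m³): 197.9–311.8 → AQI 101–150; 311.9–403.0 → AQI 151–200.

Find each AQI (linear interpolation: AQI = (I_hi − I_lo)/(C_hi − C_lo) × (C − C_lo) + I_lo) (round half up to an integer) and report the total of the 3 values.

484

Site B: row 197.9–311.8 (AQI 101–150). (150−101)·(243.8−197.9)/(311.8−197.9) + 101 = 49·45.9/113.9 + 101 ≈ 120.75 → 121.
Site J 362.8: bracket 311.9–403.0 → index 151–200; slope 49/91.1, offset 50.9.
AQI = 151 + 49/91.1·50.9 ≈ 178.38 ⇒ 178.
Site A: 375.3 lies in 311.9–403.0, so I_lo=151, I_hi=200, C_lo=311.9, C_hi=403.0.
(200−151)/(403.0−311.9) × (375.3−311.9) + 151 = 49/91.1 × 63.4 + 151 ≈ 185.10 → 185.
AQIs: Site B=121, Site J=178, Site A=185. Sum = 121 + 178 + 185 = 484.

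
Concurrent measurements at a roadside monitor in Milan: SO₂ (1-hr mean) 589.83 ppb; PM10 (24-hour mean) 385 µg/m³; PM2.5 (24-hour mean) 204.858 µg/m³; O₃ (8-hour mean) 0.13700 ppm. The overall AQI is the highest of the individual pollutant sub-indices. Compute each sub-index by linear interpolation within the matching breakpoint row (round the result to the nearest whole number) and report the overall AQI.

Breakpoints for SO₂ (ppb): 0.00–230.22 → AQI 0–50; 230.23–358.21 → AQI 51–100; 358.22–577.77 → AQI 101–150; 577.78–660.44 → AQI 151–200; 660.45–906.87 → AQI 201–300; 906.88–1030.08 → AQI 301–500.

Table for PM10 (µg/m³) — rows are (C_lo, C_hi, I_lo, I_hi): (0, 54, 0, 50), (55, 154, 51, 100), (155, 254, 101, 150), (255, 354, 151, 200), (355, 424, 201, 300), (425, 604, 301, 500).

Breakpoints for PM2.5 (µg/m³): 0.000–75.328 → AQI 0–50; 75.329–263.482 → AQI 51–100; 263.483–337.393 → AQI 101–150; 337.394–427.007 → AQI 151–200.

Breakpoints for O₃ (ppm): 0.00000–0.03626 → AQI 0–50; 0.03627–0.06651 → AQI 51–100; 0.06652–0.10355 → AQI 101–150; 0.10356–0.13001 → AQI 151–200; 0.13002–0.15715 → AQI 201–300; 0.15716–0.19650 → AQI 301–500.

SO₂: 589.83 lies in 577.78–660.44, so I_lo=151, I_hi=200, C_lo=577.78, C_hi=660.44.
(200−151)/(660.44−577.78) × (589.83−577.78) + 151 = 49/82.66 × 12.05 + 151 ≈ 158.14 → 158.
PM10: 385 lies in 355–424, so I_lo=201, I_hi=300, C_lo=355, C_hi=424.
(300−201)/(424−355) × (385−355) + 201 = 99/69 × 30 + 201 ≈ 244.04 → 244.
PM2.5: 204.858 lies in 75.329–263.482, so I_lo=51, I_hi=100, C_lo=75.329, C_hi=263.482.
(100−51)/(263.482−75.329) × (204.858−75.329) + 51 = 49/188.153 × 129.529 + 51 ≈ 84.73 → 85.
O₃: 0.13700 lies in 0.13002–0.15715, so I_lo=201, I_hi=300, C_lo=0.13002, C_hi=0.15715.
(300−201)/(0.15715−0.13002) × (0.13700−0.13002) + 201 = 99/0.02713 × 0.00698 + 201 ≈ 226.47 → 226.
Sub-indices: SO₂→158, PM10→244, PM2.5→85, O₃→226. Overall AQI = max = 244; dominant pollutant is PM10.

244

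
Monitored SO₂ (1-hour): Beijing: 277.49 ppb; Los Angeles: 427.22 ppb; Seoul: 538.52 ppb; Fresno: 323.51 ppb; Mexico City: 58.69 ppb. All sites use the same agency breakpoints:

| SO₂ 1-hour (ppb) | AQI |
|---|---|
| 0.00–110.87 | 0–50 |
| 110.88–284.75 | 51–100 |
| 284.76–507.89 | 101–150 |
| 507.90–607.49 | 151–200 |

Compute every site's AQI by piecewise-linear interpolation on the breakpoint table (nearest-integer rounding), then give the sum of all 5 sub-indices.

Beijing 277.49: bracket 110.88–284.75 → index 51–100; slope 49/173.87, offset 166.61.
AQI = 51 + 49/173.87·166.61 ≈ 97.95 ⇒ 98.
Los Angeles: row 284.76–507.89 (AQI 101–150). (150−101)·(427.22−284.76)/(507.89−284.76) + 101 = 49·142.46/223.13 + 101 ≈ 132.28 → 132.
Seoul: row 507.90–607.49 (AQI 151–200). (200−151)·(538.52−507.90)/(607.49−507.90) + 151 = 49·30.62/99.59 + 151 ≈ 166.07 → 166.
Fresno: 323.51 lies in 284.76–507.89, so I_lo=101, I_hi=150, C_lo=284.76, C_hi=507.89.
(150−101)/(507.89−284.76) × (323.51−284.76) + 101 = 49/223.13 × 38.75 + 101 ≈ 109.51 → 110.
Mexico City: 58.69 lies in 0.00–110.87, so I_lo=0, I_hi=50, C_lo=0.00, C_hi=110.87.
(50−0)/(110.87−0.00) × (58.69−0.00) + 0 = 50/110.87 × 58.69 + 0 ≈ 26.47 → 26.
AQIs: Beijing=98, Los Angeles=132, Seoul=166, Fresno=110, Mexico City=26. Sum = 98 + 132 + 166 + 110 + 26 = 532.

532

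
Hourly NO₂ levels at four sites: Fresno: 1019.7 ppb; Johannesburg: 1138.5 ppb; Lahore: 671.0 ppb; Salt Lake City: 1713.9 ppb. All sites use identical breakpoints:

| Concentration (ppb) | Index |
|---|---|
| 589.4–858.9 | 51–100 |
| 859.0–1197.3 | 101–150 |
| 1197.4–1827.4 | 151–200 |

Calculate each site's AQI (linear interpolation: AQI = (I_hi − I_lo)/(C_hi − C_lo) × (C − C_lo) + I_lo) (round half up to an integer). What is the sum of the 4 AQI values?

522

Fresno: row 859.0–1197.3 (AQI 101–150). (150−101)·(1019.7−859.0)/(1197.3−859.0) + 101 = 49·160.7/338.3 + 101 ≈ 124.28 → 124.
Johannesburg: 1138.5 lies in 859.0–1197.3, so I_lo=101, I_hi=150, C_lo=859.0, C_hi=1197.3.
(150−101)/(1197.3−859.0) × (1138.5−859.0) + 101 = 49/338.3 × 279.5 + 101 ≈ 141.48 → 141.
Lahore 671.0: bracket 589.4–858.9 → index 51–100; slope 49/269.5, offset 81.6.
AQI = 51 + 49/269.5·81.6 ≈ 65.84 ⇒ 66.
Salt Lake City: 1713.9 ∈ [1197.4, 1827.4] ↔ index [151, 200].
151 + (1713.9−1197.4)·(200−151)/(1827.4−1197.4) = 151 + 516.5·49/630.0 ≈ 191.17, so AQI = 191.
AQIs: Fresno=124, Johannesburg=141, Lahore=66, Salt Lake City=191. Sum = 124 + 141 + 66 + 191 = 522.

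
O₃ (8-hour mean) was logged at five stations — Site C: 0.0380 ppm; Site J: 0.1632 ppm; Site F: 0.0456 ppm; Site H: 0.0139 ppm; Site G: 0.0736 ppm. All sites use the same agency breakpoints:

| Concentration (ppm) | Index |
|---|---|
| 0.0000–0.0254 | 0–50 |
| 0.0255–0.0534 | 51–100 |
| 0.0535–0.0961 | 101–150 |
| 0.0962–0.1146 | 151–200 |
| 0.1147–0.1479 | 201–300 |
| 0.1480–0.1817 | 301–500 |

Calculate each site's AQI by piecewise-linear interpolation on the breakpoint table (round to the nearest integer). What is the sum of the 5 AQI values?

Site C 0.0380: bracket 0.0255–0.0534 → index 51–100; slope 49/0.0279, offset 0.0125.
AQI = 51 + 49/0.0279·0.0125 ≈ 72.95 ⇒ 73.
Site J: row 0.1480–0.1817 (AQI 301–500). (500−301)·(0.1632−0.1480)/(0.1817−0.1480) + 301 = 199·0.0152/0.0337 + 301 ≈ 390.76 → 391.
Site F: 0.0456 lies in 0.0255–0.0534, so I_lo=51, I_hi=100, C_lo=0.0255, C_hi=0.0534.
(100−51)/(0.0534−0.0255) × (0.0456−0.0255) + 51 = 49/0.0279 × 0.0201 + 51 ≈ 86.30 → 86.
Site H 0.0139: bracket 0.0000–0.0254 → index 0–50; slope 50/0.0254, offset 0.0139.
AQI = 0 + 50/0.0254·0.0139 ≈ 27.36 ⇒ 27.
Site G: row 0.0535–0.0961 (AQI 101–150). (150−101)·(0.0736−0.0535)/(0.0961−0.0535) + 101 = 49·0.0201/0.0426 + 101 ≈ 124.12 → 124.
AQIs: Site C=73, Site J=391, Site F=86, Site H=27, Site G=124. Sum = 73 + 391 + 86 + 27 + 124 = 701.

701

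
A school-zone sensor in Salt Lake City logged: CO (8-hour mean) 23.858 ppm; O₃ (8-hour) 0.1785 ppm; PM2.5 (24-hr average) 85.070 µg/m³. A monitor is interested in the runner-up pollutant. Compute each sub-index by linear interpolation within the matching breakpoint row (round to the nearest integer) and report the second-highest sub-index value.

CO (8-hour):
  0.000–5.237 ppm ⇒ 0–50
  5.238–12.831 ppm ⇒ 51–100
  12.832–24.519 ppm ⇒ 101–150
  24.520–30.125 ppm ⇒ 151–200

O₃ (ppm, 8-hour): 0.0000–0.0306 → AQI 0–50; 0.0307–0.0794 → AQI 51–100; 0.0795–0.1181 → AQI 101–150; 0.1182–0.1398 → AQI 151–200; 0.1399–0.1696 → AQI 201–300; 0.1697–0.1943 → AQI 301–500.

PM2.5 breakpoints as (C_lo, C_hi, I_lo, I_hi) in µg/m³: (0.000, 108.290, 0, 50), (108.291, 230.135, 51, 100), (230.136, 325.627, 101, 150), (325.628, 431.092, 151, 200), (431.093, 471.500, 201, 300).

CO: 23.858 lies in 12.832–24.519, so I_lo=101, I_hi=150, C_lo=12.832, C_hi=24.519.
(150−101)/(24.519−12.832) × (23.858−12.832) + 101 = 49/11.687 × 11.026 + 101 ≈ 147.23 → 147.
O₃ 0.1785: bracket 0.1697–0.1943 → index 301–500; slope 199/0.0246, offset 0.0088.
AQI = 301 + 199/0.0246·0.0088 ≈ 372.19 ⇒ 372.
PM2.5: 85.070 ∈ [0.000, 108.290] ↔ index [0, 50].
0 + (85.070−0.000)·(50−0)/(108.290−0.000) = 0 + 85.070·50/108.290 ≈ 39.28, so AQI = 39.
Sub-indices: CO→147, O₃→372, PM2.5→39. Ranked high→low: 372, 147, 39. Second-highest sub-index = 147.

147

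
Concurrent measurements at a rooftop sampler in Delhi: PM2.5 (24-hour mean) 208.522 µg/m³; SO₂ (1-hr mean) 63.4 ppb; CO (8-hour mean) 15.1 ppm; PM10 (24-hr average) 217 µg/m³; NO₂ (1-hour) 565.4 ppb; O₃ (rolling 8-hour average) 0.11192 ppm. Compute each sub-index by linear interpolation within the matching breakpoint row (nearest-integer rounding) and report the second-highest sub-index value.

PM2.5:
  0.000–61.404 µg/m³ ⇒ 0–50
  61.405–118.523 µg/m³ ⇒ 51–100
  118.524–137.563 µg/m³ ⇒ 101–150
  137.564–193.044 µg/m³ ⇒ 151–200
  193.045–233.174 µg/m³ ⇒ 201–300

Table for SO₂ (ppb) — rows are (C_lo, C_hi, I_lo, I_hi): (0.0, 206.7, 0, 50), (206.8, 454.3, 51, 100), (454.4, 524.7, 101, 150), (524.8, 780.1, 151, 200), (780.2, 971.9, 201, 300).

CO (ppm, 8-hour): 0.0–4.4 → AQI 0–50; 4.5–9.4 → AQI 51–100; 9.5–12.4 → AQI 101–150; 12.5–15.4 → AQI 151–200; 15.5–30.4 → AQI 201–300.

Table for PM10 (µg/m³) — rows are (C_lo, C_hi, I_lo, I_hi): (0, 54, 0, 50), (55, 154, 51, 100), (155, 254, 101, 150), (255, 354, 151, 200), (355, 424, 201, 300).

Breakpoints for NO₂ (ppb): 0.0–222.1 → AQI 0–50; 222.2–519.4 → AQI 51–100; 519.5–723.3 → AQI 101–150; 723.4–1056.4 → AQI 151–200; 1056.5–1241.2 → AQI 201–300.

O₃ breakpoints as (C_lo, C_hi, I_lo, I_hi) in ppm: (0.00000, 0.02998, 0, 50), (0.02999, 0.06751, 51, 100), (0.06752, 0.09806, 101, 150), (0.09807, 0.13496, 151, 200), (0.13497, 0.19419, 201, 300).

PM2.5: 208.522 lies in 193.045–233.174, so I_lo=201, I_hi=300, C_lo=193.045, C_hi=233.174.
(300−201)/(233.174−193.045) × (208.522−193.045) + 201 = 99/40.129 × 15.477 + 201 ≈ 239.18 → 239.
SO₂: 63.4 ∈ [0.0, 206.7] ↔ index [0, 50].
0 + (63.4−0.0)·(50−0)/(206.7−0.0) = 0 + 63.4·50/206.7 ≈ 15.34, so AQI = 15.
CO: 15.1 ∈ [12.5, 15.4] ↔ index [151, 200].
151 + (15.1−12.5)·(200−151)/(15.4−12.5) = 151 + 2.6·49/2.9 ≈ 194.93, so AQI = 195.
PM10: 217 lies in 155–254, so I_lo=101, I_hi=150, C_lo=155, C_hi=254.
(150−101)/(254−155) × (217−155) + 101 = 49/99 × 62 + 101 ≈ 131.69 → 132.
NO₂: 565.4 ∈ [519.5, 723.3] ↔ index [101, 150].
101 + (565.4−519.5)·(150−101)/(723.3−519.5) = 101 + 45.9·49/203.8 ≈ 112.04, so AQI = 112.
O₃: 0.11192 lies in 0.09807–0.13496, so I_lo=151, I_hi=200, C_lo=0.09807, C_hi=0.13496.
(200−151)/(0.13496−0.09807) × (0.11192−0.09807) + 151 = 49/0.03689 × 0.01385 + 151 ≈ 169.40 → 169.
Sub-indices: PM2.5→239, SO₂→15, CO→195, PM10→132, NO₂→112, O₃→169. Ranked high→low: 239, 195, 169, 132, 112, 15. Second-highest sub-index = 195.

195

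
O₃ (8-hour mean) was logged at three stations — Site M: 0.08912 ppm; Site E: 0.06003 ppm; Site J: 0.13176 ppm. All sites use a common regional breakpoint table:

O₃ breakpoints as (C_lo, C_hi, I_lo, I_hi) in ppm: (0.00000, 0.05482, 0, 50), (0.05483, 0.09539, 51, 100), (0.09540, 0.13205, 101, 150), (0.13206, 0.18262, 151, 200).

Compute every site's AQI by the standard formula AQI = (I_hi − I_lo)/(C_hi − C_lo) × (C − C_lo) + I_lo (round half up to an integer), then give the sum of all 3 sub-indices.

Site M: row 0.05483–0.09539 (AQI 51–100). (100−51)·(0.08912−0.05483)/(0.09539−0.05483) + 51 = 49·0.03429/0.04056 + 51 ≈ 92.43 → 92.
Site E: 0.06003 lies in 0.05483–0.09539, so I_lo=51, I_hi=100, C_lo=0.05483, C_hi=0.09539.
(100−51)/(0.09539−0.05483) × (0.06003−0.05483) + 51 = 49/0.04056 × 0.00520 + 51 ≈ 57.28 → 57.
Site J: 0.13176 lies in 0.09540–0.13205, so I_lo=101, I_hi=150, C_lo=0.09540, C_hi=0.13205.
(150−101)/(0.13205−0.09540) × (0.13176−0.09540) + 101 = 49/0.03665 × 0.03636 + 101 ≈ 149.61 → 150.
AQIs: Site M=92, Site E=57, Site J=150. Sum = 92 + 57 + 150 = 299.

299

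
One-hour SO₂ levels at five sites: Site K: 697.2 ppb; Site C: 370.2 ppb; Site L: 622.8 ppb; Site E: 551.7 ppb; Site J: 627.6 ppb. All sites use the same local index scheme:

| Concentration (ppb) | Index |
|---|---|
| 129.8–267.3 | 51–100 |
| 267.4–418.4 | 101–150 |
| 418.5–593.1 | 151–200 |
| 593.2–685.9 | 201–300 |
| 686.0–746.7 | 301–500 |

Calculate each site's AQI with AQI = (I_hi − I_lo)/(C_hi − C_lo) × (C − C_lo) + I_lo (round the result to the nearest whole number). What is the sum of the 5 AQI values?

1131

Site K: 697.2 ∈ [686.0, 746.7] ↔ index [301, 500].
301 + (697.2−686.0)·(500−301)/(746.7−686.0) = 301 + 11.2·199/60.7 ≈ 337.72, so AQI = 338.
Site C 370.2: bracket 267.4–418.4 → index 101–150; slope 49/151.0, offset 102.8.
AQI = 101 + 49/151.0·102.8 ≈ 134.36 ⇒ 134.
Site L: 622.8 lies in 593.2–685.9, so I_lo=201, I_hi=300, C_lo=593.2, C_hi=685.9.
(300−201)/(685.9−593.2) × (622.8−593.2) + 201 = 99/92.7 × 29.6 + 201 ≈ 232.61 → 233.
Site E: 551.7 ∈ [418.5, 593.1] ↔ index [151, 200].
151 + (551.7−418.5)·(200−151)/(593.1−418.5) = 151 + 133.2·49/174.6 ≈ 188.38, so AQI = 188.
Site J: 627.6 ∈ [593.2, 685.9] ↔ index [201, 300].
201 + (627.6−593.2)·(300−201)/(685.9−593.2) = 201 + 34.4·99/92.7 ≈ 237.74, so AQI = 238.
AQIs: Site K=338, Site C=134, Site L=233, Site E=188, Site J=238. Sum = 338 + 134 + 233 + 188 + 238 = 1131.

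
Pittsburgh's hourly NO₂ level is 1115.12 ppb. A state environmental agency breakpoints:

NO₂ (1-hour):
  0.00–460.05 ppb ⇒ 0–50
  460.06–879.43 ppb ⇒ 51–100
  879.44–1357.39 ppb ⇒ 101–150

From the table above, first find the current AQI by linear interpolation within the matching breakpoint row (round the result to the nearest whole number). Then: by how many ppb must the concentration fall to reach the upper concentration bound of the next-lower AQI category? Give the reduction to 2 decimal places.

NO₂: 1115.12 ∈ [879.44, 1357.39] ↔ index [101, 150].
101 + (1115.12−879.44)·(150−101)/(1357.39−879.44) = 101 + 235.68·49/477.95 ≈ 125.16, so AQI = 125.
Current AQI 125 is in the Unhealthy for Sensitive Groups range (101–150). The next-lower category tops out at AQI 100, whose upper concentration bound is 879.43 ppb.
Reduction needed = 1115.12 − 879.43 = 235.69 ppb.

235.69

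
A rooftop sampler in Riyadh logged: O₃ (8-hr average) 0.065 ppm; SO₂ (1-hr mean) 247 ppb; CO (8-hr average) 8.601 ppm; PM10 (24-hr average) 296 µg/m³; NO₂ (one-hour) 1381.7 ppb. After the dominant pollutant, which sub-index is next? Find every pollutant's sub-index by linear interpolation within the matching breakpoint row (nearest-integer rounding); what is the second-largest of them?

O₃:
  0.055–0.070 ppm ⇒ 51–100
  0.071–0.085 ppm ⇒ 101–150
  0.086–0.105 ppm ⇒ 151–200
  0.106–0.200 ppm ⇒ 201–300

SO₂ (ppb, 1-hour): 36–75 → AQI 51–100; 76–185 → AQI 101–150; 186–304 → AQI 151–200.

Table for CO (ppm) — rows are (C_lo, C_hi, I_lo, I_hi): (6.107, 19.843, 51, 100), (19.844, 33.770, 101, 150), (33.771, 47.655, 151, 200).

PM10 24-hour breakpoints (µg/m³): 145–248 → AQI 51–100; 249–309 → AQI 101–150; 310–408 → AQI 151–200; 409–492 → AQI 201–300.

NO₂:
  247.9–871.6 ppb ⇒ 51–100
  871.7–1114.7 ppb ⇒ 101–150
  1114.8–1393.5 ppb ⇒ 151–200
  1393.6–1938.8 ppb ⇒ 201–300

O₃: row 0.055–0.070 (AQI 51–100). (100−51)·(0.065−0.055)/(0.070−0.055) + 51 = 49·0.010/0.015 + 51 ≈ 83.67 → 84.
SO₂ 247: bracket 186–304 → index 151–200; slope 49/118, offset 61.
AQI = 151 + 49/118·61 ≈ 176.33 ⇒ 176.
CO 8.601: bracket 6.107–19.843 → index 51–100; slope 49/13.736, offset 2.494.
AQI = 51 + 49/13.736·2.494 ≈ 59.90 ⇒ 60.
PM10: 296 ∈ [249, 309] ↔ index [101, 150].
101 + (296−249)·(150−101)/(309−249) = 101 + 47·49/60 ≈ 139.38, so AQI = 139.
NO₂: row 1114.8–1393.5 (AQI 151–200). (200−151)·(1381.7−1114.8)/(1393.5−1114.8) + 151 = 49·266.9/278.7 + 151 ≈ 197.93 → 198.
Sub-indices: O₃→84, SO₂→176, CO→60, PM10→139, NO₂→198. Ranked high→low: 198, 176, 139, 84, 60. Second-highest sub-index = 176.

176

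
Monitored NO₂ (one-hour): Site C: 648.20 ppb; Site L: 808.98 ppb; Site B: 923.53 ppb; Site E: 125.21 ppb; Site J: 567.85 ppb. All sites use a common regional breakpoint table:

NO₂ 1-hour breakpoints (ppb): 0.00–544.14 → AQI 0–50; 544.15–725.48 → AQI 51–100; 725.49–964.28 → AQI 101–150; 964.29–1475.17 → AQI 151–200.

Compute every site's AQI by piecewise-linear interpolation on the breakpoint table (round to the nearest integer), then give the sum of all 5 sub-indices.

Site C: 648.20 lies in 544.15–725.48, so I_lo=51, I_hi=100, C_lo=544.15, C_hi=725.48.
(100−51)/(725.48−544.15) × (648.20−544.15) + 51 = 49/181.33 × 104.05 + 51 ≈ 79.12 → 79.
Site L: 808.98 lies in 725.49–964.28, so I_lo=101, I_hi=150, C_lo=725.49, C_hi=964.28.
(150−101)/(964.28−725.49) × (808.98−725.49) + 101 = 49/238.79 × 83.49 + 101 ≈ 118.13 → 118.
Site B: 923.53 lies in 725.49–964.28, so I_lo=101, I_hi=150, C_lo=725.49, C_hi=964.28.
(150−101)/(964.28−725.49) × (923.53−725.49) + 101 = 49/238.79 × 198.04 + 101 ≈ 141.64 → 142.
Site E 125.21: bracket 0.00–544.14 → index 0–50; slope 50/544.14, offset 125.21.
AQI = 0 + 50/544.14·125.21 ≈ 11.51 ⇒ 12.
Site J: 567.85 ∈ [544.15, 725.48] ↔ index [51, 100].
51 + (567.85−544.15)·(100−51)/(725.48−544.15) = 51 + 23.70·49/181.33 ≈ 57.40, so AQI = 57.
AQIs: Site C=79, Site L=118, Site B=142, Site E=12, Site J=57. Sum = 79 + 118 + 142 + 12 + 57 = 408.

408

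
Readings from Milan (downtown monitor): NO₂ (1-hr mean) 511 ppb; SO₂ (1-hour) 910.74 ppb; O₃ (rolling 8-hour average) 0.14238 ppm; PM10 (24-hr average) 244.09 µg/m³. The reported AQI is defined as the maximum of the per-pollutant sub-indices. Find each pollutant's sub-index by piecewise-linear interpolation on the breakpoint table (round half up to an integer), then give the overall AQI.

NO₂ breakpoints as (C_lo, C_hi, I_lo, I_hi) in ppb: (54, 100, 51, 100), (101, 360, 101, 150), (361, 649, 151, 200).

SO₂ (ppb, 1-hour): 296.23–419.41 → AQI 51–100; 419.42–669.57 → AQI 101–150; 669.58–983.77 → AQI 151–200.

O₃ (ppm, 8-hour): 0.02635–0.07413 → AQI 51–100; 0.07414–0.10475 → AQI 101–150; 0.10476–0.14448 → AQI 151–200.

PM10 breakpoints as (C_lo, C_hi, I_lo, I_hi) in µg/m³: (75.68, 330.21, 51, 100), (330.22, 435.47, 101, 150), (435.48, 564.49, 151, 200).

NO₂: 511 lies in 361–649, so I_lo=151, I_hi=200, C_lo=361, C_hi=649.
(200−151)/(649−361) × (511−361) + 151 = 49/288 × 150 + 151 ≈ 176.52 → 177.
SO₂ 910.74: bracket 669.58–983.77 → index 151–200; slope 49/314.19, offset 241.16.
AQI = 151 + 49/314.19·241.16 ≈ 188.61 ⇒ 189.
O₃: 0.14238 lies in 0.10476–0.14448, so I_lo=151, I_hi=200, C_lo=0.10476, C_hi=0.14448.
(200−151)/(0.14448−0.10476) × (0.14238−0.10476) + 151 = 49/0.03972 × 0.03762 + 151 ≈ 197.41 → 197.
PM10: 244.09 lies in 75.68–330.21, so I_lo=51, I_hi=100, C_lo=75.68, C_hi=330.21.
(100−51)/(330.21−75.68) × (244.09−75.68) + 51 = 49/254.53 × 168.41 + 51 ≈ 83.42 → 83.
Sub-indices: NO₂→177, SO₂→189, O₃→197, PM10→83. Overall AQI = max = 197; dominant pollutant is O₃.
AQI 197: Unhealthy.

197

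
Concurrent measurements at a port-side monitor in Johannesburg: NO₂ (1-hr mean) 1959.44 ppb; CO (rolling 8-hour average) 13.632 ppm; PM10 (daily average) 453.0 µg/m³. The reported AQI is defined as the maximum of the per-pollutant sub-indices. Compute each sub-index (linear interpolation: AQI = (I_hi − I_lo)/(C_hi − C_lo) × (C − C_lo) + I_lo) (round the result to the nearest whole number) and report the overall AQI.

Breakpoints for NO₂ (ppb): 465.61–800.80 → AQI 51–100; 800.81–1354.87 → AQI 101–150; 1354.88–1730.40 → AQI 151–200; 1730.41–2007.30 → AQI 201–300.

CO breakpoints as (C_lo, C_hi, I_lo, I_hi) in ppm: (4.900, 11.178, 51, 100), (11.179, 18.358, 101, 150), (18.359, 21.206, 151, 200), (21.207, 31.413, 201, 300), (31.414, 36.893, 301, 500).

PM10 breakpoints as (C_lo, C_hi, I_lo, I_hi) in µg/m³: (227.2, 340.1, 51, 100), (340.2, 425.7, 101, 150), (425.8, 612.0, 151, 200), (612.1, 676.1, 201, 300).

NO₂ 1959.44: bracket 1730.41–2007.30 → index 201–300; slope 99/276.89, offset 229.03.
AQI = 201 + 99/276.89·229.03 ≈ 282.89 ⇒ 283.
CO: 13.632 ∈ [11.179, 18.358] ↔ index [101, 150].
101 + (13.632−11.179)·(150−101)/(18.358−11.179) = 101 + 2.453·49/7.179 ≈ 117.74, so AQI = 118.
PM10 453.0: bracket 425.8–612.0 → index 151–200; slope 49/186.2, offset 27.2.
AQI = 151 + 49/186.2·27.2 ≈ 158.16 ⇒ 158.
Sub-indices: NO₂→283, CO→118, PM10→158. Overall AQI = max = 283; dominant pollutant is NO₂.

283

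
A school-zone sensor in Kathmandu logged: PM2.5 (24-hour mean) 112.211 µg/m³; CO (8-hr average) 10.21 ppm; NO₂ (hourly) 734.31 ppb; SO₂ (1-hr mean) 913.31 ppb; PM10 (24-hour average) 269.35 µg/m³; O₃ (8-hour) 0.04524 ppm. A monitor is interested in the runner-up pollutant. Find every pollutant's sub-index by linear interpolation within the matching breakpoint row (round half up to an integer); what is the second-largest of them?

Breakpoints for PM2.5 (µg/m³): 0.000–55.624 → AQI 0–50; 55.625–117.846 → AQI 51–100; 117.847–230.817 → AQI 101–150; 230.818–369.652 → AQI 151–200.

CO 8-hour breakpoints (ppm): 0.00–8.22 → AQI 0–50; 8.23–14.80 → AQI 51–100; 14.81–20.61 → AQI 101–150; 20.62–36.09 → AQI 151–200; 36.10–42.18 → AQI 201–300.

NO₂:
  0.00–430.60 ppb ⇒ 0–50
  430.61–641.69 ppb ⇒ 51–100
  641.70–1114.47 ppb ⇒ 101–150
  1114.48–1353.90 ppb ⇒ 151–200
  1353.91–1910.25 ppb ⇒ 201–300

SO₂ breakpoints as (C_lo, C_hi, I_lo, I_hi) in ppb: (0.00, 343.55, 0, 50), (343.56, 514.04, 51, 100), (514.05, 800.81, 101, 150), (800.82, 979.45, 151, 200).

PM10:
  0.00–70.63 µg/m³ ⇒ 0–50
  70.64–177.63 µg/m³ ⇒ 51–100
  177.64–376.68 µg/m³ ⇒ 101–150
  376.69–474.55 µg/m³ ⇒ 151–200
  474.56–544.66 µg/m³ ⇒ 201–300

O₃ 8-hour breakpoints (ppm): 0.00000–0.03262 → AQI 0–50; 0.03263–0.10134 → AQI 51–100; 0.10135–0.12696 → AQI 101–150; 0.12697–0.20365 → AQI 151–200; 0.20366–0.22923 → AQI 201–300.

124

PM2.5: 112.211 ∈ [55.625, 117.846] ↔ index [51, 100].
51 + (112.211−55.625)·(100−51)/(117.846−55.625) = 51 + 56.586·49/62.221 ≈ 95.56, so AQI = 96.
CO: 10.21 ∈ [8.23, 14.80] ↔ index [51, 100].
51 + (10.21−8.23)·(100−51)/(14.80−8.23) = 51 + 1.98·49/6.57 ≈ 65.77, so AQI = 66.
NO₂: 734.31 ∈ [641.70, 1114.47] ↔ index [101, 150].
101 + (734.31−641.70)·(150−101)/(1114.47−641.70) = 101 + 92.61·49/472.77 ≈ 110.60, so AQI = 111.
SO₂: 913.31 lies in 800.82–979.45, so I_lo=151, I_hi=200, C_lo=800.82, C_hi=979.45.
(200−151)/(979.45−800.82) × (913.31−800.82) + 151 = 49/178.63 × 112.49 + 151 ≈ 181.86 → 182.
PM10: 269.35 ∈ [177.64, 376.68] ↔ index [101, 150].
101 + (269.35−177.64)·(150−101)/(376.68−177.64) = 101 + 91.71·49/199.04 ≈ 123.58, so AQI = 124.
O₃ 0.04524: bracket 0.03263–0.10134 → index 51–100; slope 49/0.06871, offset 0.01261.
AQI = 51 + 49/0.06871·0.01261 ≈ 59.99 ⇒ 60.
Sub-indices: PM2.5→96, CO→66, NO₂→111, SO₂→182, PM10→124, O₃→60. Ranked high→low: 182, 124, 111, 96, 66, 60. Second-highest sub-index = 124.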